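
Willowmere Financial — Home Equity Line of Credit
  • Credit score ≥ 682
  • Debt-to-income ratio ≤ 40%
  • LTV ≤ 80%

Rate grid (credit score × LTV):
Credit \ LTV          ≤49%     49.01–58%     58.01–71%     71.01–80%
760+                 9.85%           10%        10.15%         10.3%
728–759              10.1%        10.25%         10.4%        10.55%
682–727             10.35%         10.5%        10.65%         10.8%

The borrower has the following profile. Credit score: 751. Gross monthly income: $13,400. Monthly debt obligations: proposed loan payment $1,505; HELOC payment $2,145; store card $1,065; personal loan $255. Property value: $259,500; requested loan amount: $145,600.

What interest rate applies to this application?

Credit score 751 ≥ 682; Total monthly debts = (1,505 + 2,145 + 1,065 + 255) = 4,970. DTI: 4,970 ÷ 13,400 = 37.1%, within the 40% cap
LTV = 145,600/259,500 = 56.1% ≤ 80%
Score 751 is in the 728–759 band; LTV 56.1% is in the 49.01–58% band → 10.25%.

10.25%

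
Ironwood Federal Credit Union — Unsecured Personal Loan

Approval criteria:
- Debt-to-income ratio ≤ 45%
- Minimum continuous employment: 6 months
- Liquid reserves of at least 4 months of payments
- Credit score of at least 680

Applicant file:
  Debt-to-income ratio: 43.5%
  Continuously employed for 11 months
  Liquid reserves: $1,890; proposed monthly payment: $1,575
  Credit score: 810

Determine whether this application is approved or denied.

Denied

Debt-to-income 43.5% vs 45% cap — pass
Employment 11 ≥ 6 months
Liquid reserves cover 1,890/1,575 = 1.2 months — < 4 required
Credit score 810 ≥ 680 (meets)
Fails on reserves.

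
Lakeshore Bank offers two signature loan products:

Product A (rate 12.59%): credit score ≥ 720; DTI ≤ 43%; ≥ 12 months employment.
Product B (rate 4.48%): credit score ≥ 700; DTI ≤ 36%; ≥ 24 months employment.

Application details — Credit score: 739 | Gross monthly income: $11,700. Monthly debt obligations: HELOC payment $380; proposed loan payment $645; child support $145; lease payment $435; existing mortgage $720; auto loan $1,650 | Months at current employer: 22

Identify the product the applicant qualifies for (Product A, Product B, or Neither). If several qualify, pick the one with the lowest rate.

Total debts = (380 + 645 + 145 + 435 + 720 + 1,650) = 3,975; DTI = 3,975/11,700 = 34%.
Product A: score 739 ≥ 720; DTI 34% ≤ 43%; employment 22 ≥ 12 mo → qualifies.
Product B: score 739 ≥ 700; DTI 34% ≤ 36%; employment 22 < 24 mo → does not qualify.

Product A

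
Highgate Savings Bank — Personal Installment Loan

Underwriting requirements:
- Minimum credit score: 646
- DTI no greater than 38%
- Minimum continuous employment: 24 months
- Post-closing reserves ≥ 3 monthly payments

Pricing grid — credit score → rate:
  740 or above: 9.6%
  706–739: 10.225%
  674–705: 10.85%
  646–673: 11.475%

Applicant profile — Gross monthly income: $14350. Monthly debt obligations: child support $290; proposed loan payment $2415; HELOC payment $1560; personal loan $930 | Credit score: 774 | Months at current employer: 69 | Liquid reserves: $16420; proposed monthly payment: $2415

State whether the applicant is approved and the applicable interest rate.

Approved at 9.6%

Credit score 774 ≥ 646 (meets minimum)
Liquid reserves cover 16,420/2,415 = 6.8 months — ≥ 3 required
Employment 69 ≥ 24 months
Total monthly debts = (290 + 2,415 + 1,560 + 930) = 5,195. DTI: 5,195 ÷ 14,350 = 36.2%, within the 38% cap
All requirements met. Score 774 falls in the 740 or above tier → 9.6%.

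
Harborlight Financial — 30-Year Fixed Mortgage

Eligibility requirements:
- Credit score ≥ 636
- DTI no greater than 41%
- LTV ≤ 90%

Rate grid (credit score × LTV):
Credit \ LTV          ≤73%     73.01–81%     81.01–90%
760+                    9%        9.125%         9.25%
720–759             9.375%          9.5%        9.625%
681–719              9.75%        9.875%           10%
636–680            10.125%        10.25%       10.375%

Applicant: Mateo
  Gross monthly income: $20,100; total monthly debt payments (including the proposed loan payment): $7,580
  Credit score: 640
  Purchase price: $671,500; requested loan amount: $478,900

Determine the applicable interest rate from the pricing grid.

10.125%

Credit score 640 ≥ 636; Debt-to-income = 7,580/20,100 = 37.7% — meets 41% limit
LTV: 478,900 ÷ 671,500 = 71.3%, within 90% cap
Credit 640 → row 636–680; LTV 71.3% → column ≤73%. Grid cell → 10.125%.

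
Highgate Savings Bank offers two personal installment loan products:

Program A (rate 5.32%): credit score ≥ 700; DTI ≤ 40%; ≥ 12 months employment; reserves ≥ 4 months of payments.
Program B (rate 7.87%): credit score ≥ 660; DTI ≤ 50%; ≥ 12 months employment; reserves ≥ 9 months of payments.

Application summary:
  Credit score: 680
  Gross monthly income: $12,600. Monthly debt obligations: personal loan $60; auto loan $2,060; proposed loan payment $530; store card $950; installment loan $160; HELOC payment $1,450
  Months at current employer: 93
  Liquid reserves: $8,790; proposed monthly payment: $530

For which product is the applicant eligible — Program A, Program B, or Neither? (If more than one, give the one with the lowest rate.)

Total debts = (60 + 2,060 + 530 + 950 + 160 + 1,450) = 5,210; DTI = 5,210/12,600 = 41.3%.
Reserves = 8,790/530 = 16.6 months.
Program A: score 680 < 700; DTI 41.3% > 40%; employment 93 ≥ 12 mo; reserves 16.6 ≥ 4 mo → does not qualify.
Program B: score 680 ≥ 660; DTI 41.3% ≤ 50%; employment 93 ≥ 12 mo; reserves 16.6 ≥ 9 mo → qualifies.

Program B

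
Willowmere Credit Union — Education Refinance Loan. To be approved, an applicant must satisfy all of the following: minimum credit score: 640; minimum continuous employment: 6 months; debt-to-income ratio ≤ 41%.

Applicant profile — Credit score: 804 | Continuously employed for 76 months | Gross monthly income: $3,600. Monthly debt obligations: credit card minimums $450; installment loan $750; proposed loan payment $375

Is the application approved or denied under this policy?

Denied

Credit score 804 ≥ 640 (meets)
Employment 76 ≥ 6 months
Total monthly debts = (450 + 750 + 375) = 1,575. DTI: 1,575 ÷ 3,600 = 43.8%, exceeds the 41% cap
Fails on DTI.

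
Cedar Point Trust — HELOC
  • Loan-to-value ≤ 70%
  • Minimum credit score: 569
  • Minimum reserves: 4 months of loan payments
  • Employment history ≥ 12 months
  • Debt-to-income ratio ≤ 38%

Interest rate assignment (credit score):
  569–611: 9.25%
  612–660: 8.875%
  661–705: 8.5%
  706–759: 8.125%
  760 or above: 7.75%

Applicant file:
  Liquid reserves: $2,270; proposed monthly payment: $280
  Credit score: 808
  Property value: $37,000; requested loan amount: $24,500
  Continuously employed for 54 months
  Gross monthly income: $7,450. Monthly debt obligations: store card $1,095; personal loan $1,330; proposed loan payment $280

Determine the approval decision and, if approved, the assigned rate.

Approved at 7.75%

Credit score 808 ≥ 569 (meets minimum)
Total monthly debts = (1,095 + 1,330 + 280) = 2,705. Debt-to-income = 2,705/7,450 = 36.3% — meets 38% limit
Liquid reserves cover 2,270/280 = 8.1 months — ≥ 4 required
Loan-to-value = 24,500/37,000 = 66.2% — pass (70% max)
Employment 54 ≥ 12 months
All requirements met. Score 808 falls in the 760 or above tier → 7.75%.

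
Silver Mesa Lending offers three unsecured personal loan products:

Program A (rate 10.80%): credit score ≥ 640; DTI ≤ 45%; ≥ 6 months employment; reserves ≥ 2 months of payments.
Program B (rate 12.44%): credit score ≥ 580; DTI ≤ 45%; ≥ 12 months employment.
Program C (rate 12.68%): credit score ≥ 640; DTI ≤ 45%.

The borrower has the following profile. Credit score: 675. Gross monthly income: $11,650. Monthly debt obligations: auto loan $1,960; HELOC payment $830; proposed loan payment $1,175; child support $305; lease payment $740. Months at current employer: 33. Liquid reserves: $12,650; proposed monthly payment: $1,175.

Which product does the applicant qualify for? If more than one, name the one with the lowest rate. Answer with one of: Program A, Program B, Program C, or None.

Total debts = (1,960 + 830 + 1,175 + 305 + 740) = 5,010; DTI = 5,010/11,650 = 43%.
Reserves = 12,650/1,175 = 10.8 months.
Program A: score 675 ≥ 640; DTI 43% ≤ 45%; employment 33 ≥ 6 mo; reserves 10.8 ≥ 2 mo → qualifies.
Program B: score 675 ≥ 580; DTI 43% ≤ 45%; employment 33 ≥ 12 mo → qualifies.
Program C: score 675 ≥ 640; DTI 43% ≤ 45% → qualifies.
Qualifying: Program A, Program B, Program C. Lowest rate is 10.80% → Program A.

Program A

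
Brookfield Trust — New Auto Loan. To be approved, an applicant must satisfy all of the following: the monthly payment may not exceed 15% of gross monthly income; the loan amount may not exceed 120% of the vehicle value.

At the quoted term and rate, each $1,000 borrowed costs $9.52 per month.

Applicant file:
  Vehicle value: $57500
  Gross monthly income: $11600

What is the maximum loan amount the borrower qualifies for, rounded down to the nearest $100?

Payment cap: 15% × $11,600 = $1,740/month.
At $9.52 per $1,000, that supports 1,740/9.52 × 1,000 ≈ $182,773 → $182,700.
LTV cap: 120% × $57,500 = $69,000 → $69,000.
Binding constraint: loan-to-value.

$69,000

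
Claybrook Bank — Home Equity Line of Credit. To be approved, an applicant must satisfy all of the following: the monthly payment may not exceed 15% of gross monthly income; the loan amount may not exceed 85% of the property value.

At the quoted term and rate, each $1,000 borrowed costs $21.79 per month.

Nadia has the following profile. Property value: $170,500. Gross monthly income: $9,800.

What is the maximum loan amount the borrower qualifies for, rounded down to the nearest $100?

$67,400

Payment cap: 15% × $9,800 = $1,470/month.
At $21.79 per $1,000, that supports 1,470/21.79 × 1,000 ≈ $67,462 → $67,400.
LTV cap: 85% × $170,500 = $144,925 → $144,900.
Binding constraint: payment-to-income.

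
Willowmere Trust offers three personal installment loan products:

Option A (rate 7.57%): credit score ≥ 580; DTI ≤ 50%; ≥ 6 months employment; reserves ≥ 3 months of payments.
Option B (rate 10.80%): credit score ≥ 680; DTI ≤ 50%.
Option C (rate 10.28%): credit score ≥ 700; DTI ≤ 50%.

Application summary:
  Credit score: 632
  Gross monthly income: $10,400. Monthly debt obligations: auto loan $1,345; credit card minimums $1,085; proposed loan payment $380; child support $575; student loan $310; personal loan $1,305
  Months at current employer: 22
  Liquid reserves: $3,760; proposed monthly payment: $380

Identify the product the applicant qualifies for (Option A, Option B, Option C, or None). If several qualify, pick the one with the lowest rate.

Total debts = (1,345 + 1,085 + 380 + 575 + 310 + 1,305) = 5,000; DTI = 5,000/10,400 = 48.1%.
Reserves = 3,760/380 = 9.9 months.
Option A: score 632 ≥ 580; DTI 48.1% ≤ 50%; employment 22 ≥ 6 mo; reserves 9.9 ≥ 3 mo → qualifies.
Option B: score 632 < 680; DTI 48.1% ≤ 50% → does not qualify.
Option C: score 632 < 700; DTI 48.1% ≤ 50% → does not qualify.

Option A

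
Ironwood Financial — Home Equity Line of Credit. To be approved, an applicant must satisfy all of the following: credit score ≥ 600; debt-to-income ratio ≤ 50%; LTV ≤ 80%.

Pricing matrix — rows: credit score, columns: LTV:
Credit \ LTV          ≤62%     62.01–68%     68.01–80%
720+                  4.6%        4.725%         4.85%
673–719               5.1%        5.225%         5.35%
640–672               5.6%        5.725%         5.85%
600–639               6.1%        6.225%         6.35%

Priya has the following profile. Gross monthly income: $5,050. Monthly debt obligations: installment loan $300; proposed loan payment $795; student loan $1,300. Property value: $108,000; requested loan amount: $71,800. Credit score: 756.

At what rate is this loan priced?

Credit score 756 ≥ 600; Total monthly debts = (300 + 795 + 1,300) = 2,395. DTI: 2,395 ÷ 5,050 = 47.4%, within the 50% cap
Loan-to-value = 71,800/108,000 = 66.5% — pass (80% max)
Score 756 is in the 720+ band; LTV 66.5% is in the 62.01–68% band → 4.725%.

4.725%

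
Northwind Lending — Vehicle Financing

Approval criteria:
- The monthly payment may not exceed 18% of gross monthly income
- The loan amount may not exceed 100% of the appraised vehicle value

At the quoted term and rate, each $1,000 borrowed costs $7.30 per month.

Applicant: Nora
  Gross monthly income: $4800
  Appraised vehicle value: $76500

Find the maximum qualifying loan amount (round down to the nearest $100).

$76,500

Payment cap: 18% × $4,800 = $864/month.
At $7.30 per $1,000, that supports 864/7.30 × 1,000 ≈ $118,356 → $118,300.
LTV cap: 100% × $76,500 = $76,500 → $76,500.
Binding constraint: loan-to-value.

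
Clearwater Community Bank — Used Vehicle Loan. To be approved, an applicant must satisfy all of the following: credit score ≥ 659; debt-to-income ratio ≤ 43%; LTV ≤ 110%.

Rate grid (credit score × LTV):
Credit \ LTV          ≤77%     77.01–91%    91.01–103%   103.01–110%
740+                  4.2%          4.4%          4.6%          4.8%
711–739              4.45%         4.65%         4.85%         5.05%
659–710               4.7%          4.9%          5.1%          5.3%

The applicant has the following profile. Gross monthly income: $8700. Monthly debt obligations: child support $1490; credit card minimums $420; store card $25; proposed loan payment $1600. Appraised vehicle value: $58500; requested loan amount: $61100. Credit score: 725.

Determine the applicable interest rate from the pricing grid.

5.05%

Credit score 725 ≥ 659; Total monthly debts = (1,490 + 420 + 25 + 1,600) = 3,535. DTI = 3,535/8,700 = 40.6% ≤ 43%
Loan-to-value = 61,100/58,500 = 104.4% — pass (110% max)
Credit 725 → row 711–739; LTV 104.4% → column 103.01–110%. Grid cell → 5.05%.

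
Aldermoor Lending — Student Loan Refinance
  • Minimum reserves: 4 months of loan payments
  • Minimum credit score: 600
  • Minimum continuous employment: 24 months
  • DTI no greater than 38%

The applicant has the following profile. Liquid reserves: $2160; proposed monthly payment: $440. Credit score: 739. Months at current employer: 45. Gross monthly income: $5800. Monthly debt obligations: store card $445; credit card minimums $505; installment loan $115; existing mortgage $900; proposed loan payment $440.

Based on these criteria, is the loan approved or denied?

Denied

Liquid reserves cover 2,160/440 = 4.9 months — ≥ 4 required
Credit score 739 ≥ 600 (meets)
Employment 45 ≥ 24 months
Total monthly debts = (445 + 505 + 115 + 900 + 440) = 2,405. DTI = 2,405/5,800 = 41.5% > 38%
Fails on DTI.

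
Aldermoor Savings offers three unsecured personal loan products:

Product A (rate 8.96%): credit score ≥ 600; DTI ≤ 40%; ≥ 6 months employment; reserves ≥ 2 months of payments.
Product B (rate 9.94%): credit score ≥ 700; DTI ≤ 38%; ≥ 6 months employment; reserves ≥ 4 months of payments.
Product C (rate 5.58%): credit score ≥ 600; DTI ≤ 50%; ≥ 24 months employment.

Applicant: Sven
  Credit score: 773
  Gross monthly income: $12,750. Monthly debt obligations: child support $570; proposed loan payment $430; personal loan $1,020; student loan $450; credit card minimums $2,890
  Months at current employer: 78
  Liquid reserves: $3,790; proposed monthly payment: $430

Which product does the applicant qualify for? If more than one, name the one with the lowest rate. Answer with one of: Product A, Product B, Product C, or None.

Total debts = (570 + 430 + 1,020 + 450 + 2,890) = 5,360; DTI = 5,360/12,750 = 42%.
Reserves = 3,790/430 = 8.8 months.
Product A: score 773 ≥ 600; DTI 42% > 40%; employment 78 ≥ 6 mo; reserves 8.8 ≥ 2 mo → does not qualify.
Product B: score 773 ≥ 700; DTI 42% > 38%; employment 78 ≥ 6 mo; reserves 8.8 ≥ 4 mo → does not qualify.
Product C: score 773 ≥ 600; DTI 42% ≤ 50%; employment 78 ≥ 24 mo → qualifies.

Product C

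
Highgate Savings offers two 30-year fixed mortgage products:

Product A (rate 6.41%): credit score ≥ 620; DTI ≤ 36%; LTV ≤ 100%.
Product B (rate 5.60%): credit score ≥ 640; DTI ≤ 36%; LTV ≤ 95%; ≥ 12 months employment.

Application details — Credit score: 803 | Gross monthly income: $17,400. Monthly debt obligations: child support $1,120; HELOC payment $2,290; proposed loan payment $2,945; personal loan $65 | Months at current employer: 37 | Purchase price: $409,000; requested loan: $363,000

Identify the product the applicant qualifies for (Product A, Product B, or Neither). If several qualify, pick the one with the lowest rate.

Neither

Total debts = (1,120 + 2,290 + 2,945 + 65) = 6,420; DTI = 6,420/17,400 = 36.9%.
LTV = 363,000/409,000 = 88.8%.
Product A: score 803 ≥ 620; DTI 36.9% > 36%; LTV 88.8% ≤ 100% → does not qualify.
Product B: score 803 ≥ 640; DTI 36.9% > 36%; LTV 88.8% ≤ 95%; employment 37 ≥ 12 mo → does not qualify.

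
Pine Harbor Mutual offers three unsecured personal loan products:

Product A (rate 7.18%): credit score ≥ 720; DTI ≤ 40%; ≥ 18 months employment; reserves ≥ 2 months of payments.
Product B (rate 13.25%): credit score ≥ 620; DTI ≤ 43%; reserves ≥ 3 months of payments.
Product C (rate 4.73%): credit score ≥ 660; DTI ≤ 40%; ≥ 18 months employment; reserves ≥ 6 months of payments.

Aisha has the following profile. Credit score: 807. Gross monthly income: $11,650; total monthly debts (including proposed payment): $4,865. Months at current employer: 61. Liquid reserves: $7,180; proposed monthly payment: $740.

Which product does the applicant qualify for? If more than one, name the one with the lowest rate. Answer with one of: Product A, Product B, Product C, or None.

Product B

DTI = 4,865/11,650 = 41.8%.
Reserves = 7,180/740 = 9.7 months.
Product A: score 807 ≥ 720; DTI 41.8% > 40%; employment 61 ≥ 18 mo; reserves 9.7 ≥ 2 mo → does not qualify.
Product B: score 807 ≥ 620; DTI 41.8% ≤ 43%; reserves 9.7 ≥ 3 mo → qualifies.
Product C: score 807 ≥ 660; DTI 41.8% > 40%; employment 61 ≥ 18 mo; reserves 9.7 ≥ 6 mo → does not qualify.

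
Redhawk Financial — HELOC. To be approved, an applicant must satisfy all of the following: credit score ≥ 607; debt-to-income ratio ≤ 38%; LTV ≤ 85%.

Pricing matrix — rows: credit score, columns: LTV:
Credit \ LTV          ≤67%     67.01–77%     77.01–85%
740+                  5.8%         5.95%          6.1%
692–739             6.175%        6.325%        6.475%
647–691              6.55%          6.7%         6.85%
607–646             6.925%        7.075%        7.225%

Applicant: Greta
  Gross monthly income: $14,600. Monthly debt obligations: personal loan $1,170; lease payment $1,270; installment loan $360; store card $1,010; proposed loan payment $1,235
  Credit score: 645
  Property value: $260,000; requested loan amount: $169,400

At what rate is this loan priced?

Credit score 645 ≥ 607; Total monthly debts = (1,170 + 1,270 + 360 + 1,010 + 1,235) = 5,045. Debt-to-income = 5,045/14,600 = 34.6% — meets 38% limit
LTV = 169,400/260,000 = 65.2% ≤ 85%
Credit 645 → row 607–646; LTV 65.2% → column ≤67%. Grid cell → 6.925%.

6.925%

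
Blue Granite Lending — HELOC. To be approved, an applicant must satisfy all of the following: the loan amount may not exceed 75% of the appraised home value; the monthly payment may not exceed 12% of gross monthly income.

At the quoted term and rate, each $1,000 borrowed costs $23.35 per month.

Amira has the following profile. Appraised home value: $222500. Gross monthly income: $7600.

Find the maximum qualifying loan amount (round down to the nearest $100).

Payment cap: 12% × $7,600 = $912/month.
At $23.35 per $1,000, that supports 912/23.35 × 1,000 ≈ $39,057 → $39,000.
LTV cap: 75% × $222,500 = $166,875 → $166,800.
Binding constraint: payment-to-income.

$39,000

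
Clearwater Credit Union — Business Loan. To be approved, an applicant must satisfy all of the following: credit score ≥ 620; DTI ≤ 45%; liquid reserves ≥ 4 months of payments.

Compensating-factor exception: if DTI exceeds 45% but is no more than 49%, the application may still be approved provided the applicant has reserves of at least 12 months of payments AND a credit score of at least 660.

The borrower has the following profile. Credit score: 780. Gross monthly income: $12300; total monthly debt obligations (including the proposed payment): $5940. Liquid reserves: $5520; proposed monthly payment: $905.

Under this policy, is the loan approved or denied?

Denied

Credit score 780 ≥ 620 (meets base)
DTI = 5,940/12,300 = 48.3% > 45% — standard DTI limit exceeded.
Liquid reserves cover 5,520/905 = 6.1 months — ≥ 4 required
DTI 48.3% is within the 45%–49% exception band; checking compensating factors.
Reserves 6.1 < 12 months; credit score 780 ≥ 660.
Compensating-factor requirement not fully met.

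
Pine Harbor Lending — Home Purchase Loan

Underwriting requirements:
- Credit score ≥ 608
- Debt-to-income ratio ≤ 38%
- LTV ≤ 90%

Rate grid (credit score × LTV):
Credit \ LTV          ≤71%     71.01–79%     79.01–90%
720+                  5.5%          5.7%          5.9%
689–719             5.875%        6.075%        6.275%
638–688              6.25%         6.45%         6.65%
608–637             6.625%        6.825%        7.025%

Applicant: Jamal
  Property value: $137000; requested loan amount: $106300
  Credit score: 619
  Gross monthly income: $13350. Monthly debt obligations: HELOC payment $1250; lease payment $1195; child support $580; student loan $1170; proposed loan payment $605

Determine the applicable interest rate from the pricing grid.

6.825%

Credit score 619 ≥ 608; Total monthly debts = (1,250 + 1,195 + 580 + 1,170 + 605) = 4,800. Debt-to-income = 4,800/13,350 = 36% — meets 38% limit
LTV = 106,300/137,000 = 77.6% ≤ 90%
Row: 619 falls in 608–637. Column: 77.6% falls in 71.01–79%. Rate = 6.825%.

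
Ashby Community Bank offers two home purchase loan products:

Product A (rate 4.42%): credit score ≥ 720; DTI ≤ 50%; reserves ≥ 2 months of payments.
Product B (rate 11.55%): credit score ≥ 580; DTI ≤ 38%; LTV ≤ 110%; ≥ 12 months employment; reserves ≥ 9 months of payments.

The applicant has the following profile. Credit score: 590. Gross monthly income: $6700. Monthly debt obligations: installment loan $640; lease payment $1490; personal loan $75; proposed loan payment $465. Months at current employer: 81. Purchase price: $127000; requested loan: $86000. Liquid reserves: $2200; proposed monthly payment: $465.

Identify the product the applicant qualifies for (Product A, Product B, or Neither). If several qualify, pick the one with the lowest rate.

Total debts = (640 + 1,490 + 75 + 465) = 2,670; DTI = 2,670/6,700 = 39.9%.
LTV = 86,000/127,000 = 67.7%.
Reserves = 2,200/465 = 4.7 months.
Product A: score 590 < 720; DTI 39.9% ≤ 50%; reserves 4.7 ≥ 2 mo → does not qualify.
Product B: score 590 ≥ 580; DTI 39.9% > 38%; LTV 67.7% ≤ 110%; employment 81 ≥ 12 mo; reserves 4.7 < 9 mo → does not qualify.

Neither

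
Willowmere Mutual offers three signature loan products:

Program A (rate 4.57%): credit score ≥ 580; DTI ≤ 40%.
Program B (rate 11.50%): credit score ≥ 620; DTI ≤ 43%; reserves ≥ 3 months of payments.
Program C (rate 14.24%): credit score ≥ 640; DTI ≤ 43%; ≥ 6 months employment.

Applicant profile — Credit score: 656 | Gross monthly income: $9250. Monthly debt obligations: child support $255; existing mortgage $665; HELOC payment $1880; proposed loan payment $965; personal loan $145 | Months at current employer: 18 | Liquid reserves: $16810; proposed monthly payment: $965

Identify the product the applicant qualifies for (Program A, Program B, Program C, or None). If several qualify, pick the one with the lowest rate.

Program B

Total debts = (255 + 665 + 1,880 + 965 + 145) = 3,910; DTI = 3,910/9,250 = 42.3%.
Reserves = 16,810/965 = 17.4 months.
Program A: score 656 ≥ 580; DTI 42.3% > 40% → does not qualify.
Program B: score 656 ≥ 620; DTI 42.3% ≤ 43%; reserves 17.4 ≥ 3 mo → qualifies.
Program C: score 656 ≥ 640; DTI 42.3% ≤ 43%; employment 18 ≥ 6 mo → qualifies.
Qualifying: Program B, Program C. Lowest rate is 11.50% → Program B.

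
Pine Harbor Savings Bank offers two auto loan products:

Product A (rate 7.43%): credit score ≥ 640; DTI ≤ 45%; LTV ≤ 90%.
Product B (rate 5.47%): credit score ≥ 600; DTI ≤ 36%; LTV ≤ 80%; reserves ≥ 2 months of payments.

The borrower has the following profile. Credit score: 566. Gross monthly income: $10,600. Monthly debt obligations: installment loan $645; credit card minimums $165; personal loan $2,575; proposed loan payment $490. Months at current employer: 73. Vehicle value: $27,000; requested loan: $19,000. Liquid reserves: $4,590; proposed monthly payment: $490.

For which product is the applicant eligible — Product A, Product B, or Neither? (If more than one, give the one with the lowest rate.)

Total debts = (645 + 165 + 2,575 + 490) = 3,875; DTI = 3,875/10,600 = 36.6%.
LTV = 19,000/27,000 = 70.4%.
Reserves = 4,590/490 = 9.4 months.
Product A: score 566 < 640; DTI 36.6% ≤ 45%; LTV 70.4% ≤ 90% → does not qualify.
Product B: score 566 < 600; DTI 36.6% > 36%; LTV 70.4% ≤ 80%; reserves 9.4 ≥ 2 mo → does not qualify.

Neither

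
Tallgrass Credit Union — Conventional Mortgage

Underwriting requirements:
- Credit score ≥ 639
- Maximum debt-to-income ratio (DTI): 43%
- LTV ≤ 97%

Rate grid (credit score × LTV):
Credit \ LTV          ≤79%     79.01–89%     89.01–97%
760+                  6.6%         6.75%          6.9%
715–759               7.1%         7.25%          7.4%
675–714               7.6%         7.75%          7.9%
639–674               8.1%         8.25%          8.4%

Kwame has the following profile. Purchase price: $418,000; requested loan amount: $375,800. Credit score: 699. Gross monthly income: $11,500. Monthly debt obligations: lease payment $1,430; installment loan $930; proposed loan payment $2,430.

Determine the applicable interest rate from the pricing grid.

7.9%

Credit score 699 ≥ 639; Total monthly debts = (1,430 + 930 + 2,430) = 4,790. DTI: 4,790 ÷ 11,500 = 41.7%, within the 43% cap
LTV: 375,800 ÷ 418,000 = 89.9%, within 97% cap
Score 699 is in the 675–714 band; LTV 89.9% is in the 89.01–97% band → 7.9%.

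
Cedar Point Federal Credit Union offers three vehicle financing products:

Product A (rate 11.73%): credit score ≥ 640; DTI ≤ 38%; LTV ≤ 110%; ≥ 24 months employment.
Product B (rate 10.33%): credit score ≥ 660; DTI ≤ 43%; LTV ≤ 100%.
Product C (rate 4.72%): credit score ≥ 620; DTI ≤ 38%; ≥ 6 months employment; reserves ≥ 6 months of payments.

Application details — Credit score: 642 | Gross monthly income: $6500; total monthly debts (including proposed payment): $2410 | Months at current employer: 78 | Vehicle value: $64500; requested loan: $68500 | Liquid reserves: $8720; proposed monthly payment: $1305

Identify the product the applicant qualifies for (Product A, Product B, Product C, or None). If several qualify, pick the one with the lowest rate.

DTI = 2,410/6,500 = 37.1%.
LTV = 68,500/64,500 = 106.2%.
Reserves = 8,720/1,305 = 6.7 months.
Product A: score 642 ≥ 640; DTI 37.1% ≤ 38%; LTV 106.2% ≤ 110%; employment 78 ≥ 24 mo → qualifies.
Product B: score 642 < 660; DTI 37.1% ≤ 43%; LTV 106.2% > 100% → does not qualify.
Product C: score 642 ≥ 620; DTI 37.1% ≤ 38%; employment 78 ≥ 6 mo; reserves 6.7 ≥ 6 mo → qualifies.
Qualifying: Product A, Product C. Lowest rate is 4.72% → Product C.

Product C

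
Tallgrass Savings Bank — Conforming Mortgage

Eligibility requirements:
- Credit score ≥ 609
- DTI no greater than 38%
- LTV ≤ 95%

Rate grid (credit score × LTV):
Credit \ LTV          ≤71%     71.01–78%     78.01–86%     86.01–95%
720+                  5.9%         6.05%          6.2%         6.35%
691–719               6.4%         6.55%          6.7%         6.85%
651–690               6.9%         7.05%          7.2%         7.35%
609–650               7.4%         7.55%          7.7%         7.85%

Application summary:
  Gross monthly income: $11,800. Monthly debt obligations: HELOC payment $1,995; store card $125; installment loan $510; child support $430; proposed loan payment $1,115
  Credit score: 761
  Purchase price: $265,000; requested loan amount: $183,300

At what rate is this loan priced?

5.9%

Credit score 761 ≥ 609; Total monthly debts = (1,995 + 125 + 510 + 430 + 1,115) = 4,175. Debt-to-income = 4,175/11,800 = 35.4% — meets 38% limit
LTV: 183,300 ÷ 265,000 = 69.2%, within 95% cap
Row: 761 falls in 720+. Column: 69.2% falls in ≤71%. Rate = 5.9%.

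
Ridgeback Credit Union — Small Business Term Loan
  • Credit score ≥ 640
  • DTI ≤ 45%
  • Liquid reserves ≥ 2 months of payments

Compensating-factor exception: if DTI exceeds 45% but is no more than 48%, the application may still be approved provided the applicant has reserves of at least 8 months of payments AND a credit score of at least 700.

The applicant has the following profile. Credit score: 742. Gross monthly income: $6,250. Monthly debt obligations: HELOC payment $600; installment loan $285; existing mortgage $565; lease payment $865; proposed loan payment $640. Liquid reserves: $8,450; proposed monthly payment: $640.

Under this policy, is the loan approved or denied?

Credit score 742 ≥ 640 (meets base)
Total debts = (600 + 285 + 565 + 865 + 640) = 2,955. DTI = 2,955/6,250 = 47.3% > 45% — standard DTI limit exceeded.
Liquid reserves cover 8,450/640 = 13.2 months — ≥ 2 required
DTI 47.3% is within the 45%–48% exception band; checking compensating factors.
Override check — reserves: 13.2 mo (ok); score: 742 (ok).
Both override conditions satisfied; DTI exception granted.

Approved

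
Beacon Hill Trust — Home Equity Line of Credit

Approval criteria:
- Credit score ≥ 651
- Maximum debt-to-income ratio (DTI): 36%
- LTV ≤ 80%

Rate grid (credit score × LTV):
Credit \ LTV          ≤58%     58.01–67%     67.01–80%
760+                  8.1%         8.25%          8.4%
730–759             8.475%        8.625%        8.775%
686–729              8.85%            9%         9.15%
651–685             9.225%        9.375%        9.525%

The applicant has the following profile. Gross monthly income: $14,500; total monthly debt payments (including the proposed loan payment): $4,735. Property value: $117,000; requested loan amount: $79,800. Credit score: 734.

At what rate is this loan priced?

8.775%

Credit score 734 ≥ 651; Debt-to-income = 4,735/14,500 = 32.7% — meets 36% limit
LTV = 79,800/117,000 = 68.2% ≤ 80%
Credit 734 → row 730–759; LTV 68.2% → column 67.01–80%. Grid cell → 8.775%.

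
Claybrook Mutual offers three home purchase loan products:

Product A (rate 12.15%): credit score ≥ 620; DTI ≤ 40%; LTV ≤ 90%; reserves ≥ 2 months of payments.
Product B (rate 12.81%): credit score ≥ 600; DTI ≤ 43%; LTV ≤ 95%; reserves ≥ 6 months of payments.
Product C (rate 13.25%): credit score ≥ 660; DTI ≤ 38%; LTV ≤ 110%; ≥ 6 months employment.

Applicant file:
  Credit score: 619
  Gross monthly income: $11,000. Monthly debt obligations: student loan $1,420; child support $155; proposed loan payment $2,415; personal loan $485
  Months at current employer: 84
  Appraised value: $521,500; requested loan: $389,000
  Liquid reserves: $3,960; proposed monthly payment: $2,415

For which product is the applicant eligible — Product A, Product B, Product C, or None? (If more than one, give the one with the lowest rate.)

Total debts = (1,420 + 155 + 2,415 + 485) = 4,475; DTI = 4,475/11,000 = 40.7%.
LTV = 389,000/521,500 = 74.6%.
Reserves = 3,960/2,415 = 1.6 months.
Product A: score 619 < 620; DTI 40.7% > 40%; LTV 74.6% ≤ 90%; reserves 1.6 < 2 mo → does not qualify.
Product B: score 619 ≥ 600; DTI 40.7% ≤ 43%; LTV 74.6% ≤ 95%; reserves 1.6 < 6 mo → does not qualify.
Product C: score 619 < 660; DTI 40.7% > 38%; LTV 74.6% ≤ 110%; employment 84 ≥ 6 mo → does not qualify.

None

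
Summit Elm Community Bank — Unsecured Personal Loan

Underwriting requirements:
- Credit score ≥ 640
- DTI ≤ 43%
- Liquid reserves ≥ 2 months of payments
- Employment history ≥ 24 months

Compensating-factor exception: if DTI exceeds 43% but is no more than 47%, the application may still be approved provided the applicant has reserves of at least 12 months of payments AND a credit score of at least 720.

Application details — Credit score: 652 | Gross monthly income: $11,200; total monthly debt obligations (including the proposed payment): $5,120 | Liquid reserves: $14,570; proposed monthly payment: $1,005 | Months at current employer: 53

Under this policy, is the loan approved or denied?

Credit score 652 ≥ 640 (meets base)
DTI: 5,120 ÷ 11,200 = 45.7%, over the 43% base limit.
Reserves = 14,570/1,005 = 14.5 months ≥ 2
Employment 53 ≥ 24 months
45.7% falls in the override range (43%–47%), so the compensating-factor test applies.
Override check — reserves: 14.5 mo (ok); score: 652 (below 720).
Compensating-factor requirement not fully met.

Denied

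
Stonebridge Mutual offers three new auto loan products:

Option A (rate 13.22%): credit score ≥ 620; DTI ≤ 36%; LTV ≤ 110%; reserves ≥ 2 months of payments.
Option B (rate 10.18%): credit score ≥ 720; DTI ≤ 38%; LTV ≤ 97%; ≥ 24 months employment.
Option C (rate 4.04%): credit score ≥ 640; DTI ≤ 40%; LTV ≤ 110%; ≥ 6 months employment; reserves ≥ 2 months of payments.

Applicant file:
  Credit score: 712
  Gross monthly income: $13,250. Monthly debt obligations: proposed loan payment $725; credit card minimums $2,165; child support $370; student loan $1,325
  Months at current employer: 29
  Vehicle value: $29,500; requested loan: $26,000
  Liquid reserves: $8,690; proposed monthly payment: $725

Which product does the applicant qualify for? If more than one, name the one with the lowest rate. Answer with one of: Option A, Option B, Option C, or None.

Total debts = (725 + 2,165 + 370 + 1,325) = 4,585; DTI = 4,585/13,250 = 34.6%.
LTV = 26,000/29,500 = 88.1%.
Reserves = 8,690/725 = 12.0 months.
Option A: score 712 ≥ 620; DTI 34.6% ≤ 36%; LTV 88.1% ≤ 110%; reserves 12.0 ≥ 2 mo → qualifies.
Option B: score 712 < 720; DTI 34.6% ≤ 38%; LTV 88.1% ≤ 97%; employment 29 ≥ 24 mo → does not qualify.
Option C: score 712 ≥ 640; DTI 34.6% ≤ 40%; LTV 88.1% ≤ 110%; employment 29 ≥ 6 mo; reserves 12.0 ≥ 2 mo → qualifies.
Qualifying: Option A, Option C. Lowest rate is 4.04% → Option C.

Option C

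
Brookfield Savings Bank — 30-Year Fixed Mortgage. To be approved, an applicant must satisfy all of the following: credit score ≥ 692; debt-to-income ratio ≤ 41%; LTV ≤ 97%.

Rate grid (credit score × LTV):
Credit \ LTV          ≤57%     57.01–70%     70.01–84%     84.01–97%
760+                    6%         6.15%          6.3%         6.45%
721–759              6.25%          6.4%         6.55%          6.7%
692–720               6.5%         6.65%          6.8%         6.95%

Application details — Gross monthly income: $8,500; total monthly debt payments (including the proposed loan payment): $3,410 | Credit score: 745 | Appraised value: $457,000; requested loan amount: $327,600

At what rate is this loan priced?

6.55%

Credit score 745 ≥ 692; DTI: 3,410 ÷ 8,500 = 40.1%, within the 41% cap
Loan-to-value = 327,600/457,000 = 71.7% — pass (97% max)
Score 745 is in the 721–759 band; LTV 71.7% is in the 70.01–84% band → 6.55%.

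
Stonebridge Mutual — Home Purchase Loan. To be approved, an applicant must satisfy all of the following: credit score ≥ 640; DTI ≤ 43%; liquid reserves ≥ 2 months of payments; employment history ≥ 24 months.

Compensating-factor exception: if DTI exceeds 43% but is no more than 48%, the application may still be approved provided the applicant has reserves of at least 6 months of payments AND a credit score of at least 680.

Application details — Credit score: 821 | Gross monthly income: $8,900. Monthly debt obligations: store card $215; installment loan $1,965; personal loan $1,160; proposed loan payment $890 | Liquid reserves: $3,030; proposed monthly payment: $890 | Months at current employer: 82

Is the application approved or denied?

Credit score 821 ≥ 640 (meets base)
Total debts = (215 + 1,965 + 1,160 + 890) = 4,230. DTI = 4,230/8,900 = 47.5% > 43% — standard DTI limit exceeded.
Reserves = 3,030/890 = 3.4 months ≥ 2
Employment 82 ≥ 24 months
DTI 47.5% is within the 43%–48% exception band; checking compensating factors.
Override check — reserves: 3.4 mo (short of 6); score: 821 (ok).
Override conditions not both satisfied; exception does not apply.

Denied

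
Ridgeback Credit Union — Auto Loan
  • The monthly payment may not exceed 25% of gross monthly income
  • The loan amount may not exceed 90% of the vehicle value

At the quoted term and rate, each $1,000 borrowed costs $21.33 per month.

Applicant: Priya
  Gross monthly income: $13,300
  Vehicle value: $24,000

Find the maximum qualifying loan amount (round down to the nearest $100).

Payment cap: 25% × $13,300 = $3,325/month.
At $21.33 per $1,000, that supports 3,325/21.33 × 1,000 ≈ $155,883 → $155,800.
LTV cap: 90% × $24,000 = $21,600 → $21,600.
Binding constraint: loan-to-value.

$21,600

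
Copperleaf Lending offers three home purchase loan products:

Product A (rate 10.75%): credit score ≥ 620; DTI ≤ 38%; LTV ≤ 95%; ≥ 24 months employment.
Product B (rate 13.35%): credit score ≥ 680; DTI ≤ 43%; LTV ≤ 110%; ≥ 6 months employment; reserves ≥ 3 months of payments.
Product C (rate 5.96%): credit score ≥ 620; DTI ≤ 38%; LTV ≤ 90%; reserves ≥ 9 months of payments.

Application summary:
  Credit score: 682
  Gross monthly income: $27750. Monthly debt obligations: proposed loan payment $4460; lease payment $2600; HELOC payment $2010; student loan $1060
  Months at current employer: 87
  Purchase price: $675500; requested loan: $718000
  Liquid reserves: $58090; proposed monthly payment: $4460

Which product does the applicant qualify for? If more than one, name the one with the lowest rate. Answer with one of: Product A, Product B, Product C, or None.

Total debts = (4,460 + 2,600 + 2,010 + 1,060) = 10,130; DTI = 10,130/27,750 = 36.5%.
LTV = 718,000/675,500 = 106.3%.
Reserves = 58,090/4,460 = 13.0 months.
Product A: score 682 ≥ 620; DTI 36.5% ≤ 38%; LTV 106.3% > 95%; employment 87 ≥ 24 mo → does not qualify.
Product B: score 682 ≥ 680; DTI 36.5% ≤ 43%; LTV 106.3% ≤ 110%; employment 87 ≥ 6 mo; reserves 13.0 ≥ 3 mo → qualifies.
Product C: score 682 ≥ 620; DTI 36.5% ≤ 38%; LTV 106.3% > 90%; reserves 13.0 ≥ 9 mo → does not qualify.

Product B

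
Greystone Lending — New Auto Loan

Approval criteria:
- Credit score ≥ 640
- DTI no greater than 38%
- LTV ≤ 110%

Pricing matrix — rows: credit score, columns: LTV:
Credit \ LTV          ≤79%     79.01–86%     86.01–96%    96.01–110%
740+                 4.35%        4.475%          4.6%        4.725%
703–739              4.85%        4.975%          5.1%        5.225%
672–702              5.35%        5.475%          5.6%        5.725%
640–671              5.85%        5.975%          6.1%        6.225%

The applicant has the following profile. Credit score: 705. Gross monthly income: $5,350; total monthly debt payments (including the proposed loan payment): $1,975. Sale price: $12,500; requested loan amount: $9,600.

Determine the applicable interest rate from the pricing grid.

4.85%

Credit score 705 ≥ 640; DTI: 1,975 ÷ 5,350 = 36.9%, within the 38% cap
Loan-to-value = 9,600/12,500 = 76.8% — pass (110% max)
Credit 705 → row 703–739; LTV 76.8% → column ≤79%. Grid cell → 4.85%.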